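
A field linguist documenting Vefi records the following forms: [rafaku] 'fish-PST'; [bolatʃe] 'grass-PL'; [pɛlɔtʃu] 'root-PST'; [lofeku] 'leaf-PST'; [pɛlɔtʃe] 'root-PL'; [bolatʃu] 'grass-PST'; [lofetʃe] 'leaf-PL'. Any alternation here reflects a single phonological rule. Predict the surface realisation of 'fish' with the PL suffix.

The stem for 'leaf' ends in [tʃ] in [lofetʃe] but [k] in [lofeku].
If /tʃ/ were underlying and a rule turned it into [k] before the PST suffix, 'grass' would also alternate; but it has [tʃ] in both [bolatʃe] and [bolatʃu].
The underlying segment must be /k/; /k/ becomes palato-alveolar [tʃ] before a front vowel, yielding [tʃ] there.
The one attested form of 'fish', [rafaku], shows underlying /rafak/. Applying the same rule before a front vowel gives [rafatʃe].

[rafatʃe]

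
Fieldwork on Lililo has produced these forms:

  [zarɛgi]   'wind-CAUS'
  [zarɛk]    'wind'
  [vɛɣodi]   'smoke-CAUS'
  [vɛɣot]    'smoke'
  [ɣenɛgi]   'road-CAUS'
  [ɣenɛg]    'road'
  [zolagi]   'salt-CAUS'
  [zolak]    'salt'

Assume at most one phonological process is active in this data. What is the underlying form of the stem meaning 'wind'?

The stem for 'wind' ends in [g] in [zarɛgi] but [k] in [zarɛk].
If /g/ were underlying and a rule turned it into [k] in isolation, 'road' would also alternate; but it has [g] in both [ɣenɛgi] and [ɣenɛg].
So /k/ is underlying, and a rule of intervocalic voicing — voiceless stops become voiced between vowels — gives [g].
So 'wind' = /zarɛk/.

/zarɛk/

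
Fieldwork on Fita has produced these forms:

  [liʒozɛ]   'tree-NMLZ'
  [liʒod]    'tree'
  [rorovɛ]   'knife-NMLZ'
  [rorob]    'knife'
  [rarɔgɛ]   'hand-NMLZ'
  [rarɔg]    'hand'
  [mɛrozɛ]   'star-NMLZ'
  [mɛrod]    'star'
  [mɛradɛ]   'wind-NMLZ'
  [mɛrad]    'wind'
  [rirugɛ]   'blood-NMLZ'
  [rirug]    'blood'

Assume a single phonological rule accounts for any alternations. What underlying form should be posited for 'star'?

'star' shows [z] ~ [d] at the end of the stem ([mɛrozɛ] vs [mɛrod]).
But 'wind' keeps [d] in both environments ([mɛradɛ], [mɛrad]), so there is no rule changing /d/ to [z] before the NMLZ suffix.
The underlying segment must be /z/; voiced fricatives become stops word-finally, yielding [d] there.
Hence 'star' is /mɛroz/ underlyingly.

/mɛroz/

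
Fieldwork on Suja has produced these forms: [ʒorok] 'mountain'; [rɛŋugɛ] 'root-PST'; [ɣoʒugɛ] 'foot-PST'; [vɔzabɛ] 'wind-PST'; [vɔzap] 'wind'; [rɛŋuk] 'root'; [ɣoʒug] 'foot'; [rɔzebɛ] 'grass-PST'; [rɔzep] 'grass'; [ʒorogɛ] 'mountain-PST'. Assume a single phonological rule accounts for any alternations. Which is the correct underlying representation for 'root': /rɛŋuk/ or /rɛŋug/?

/rɛŋuk/

In [rɛŋugɛ] and [rɛŋuk] the final segment of 'root' alternates: [g] ~ [k].
The stem 'foot' ([ɣoʒugɛ], [ɣoʒug]) shows [g] unchanged in both environments, so [g] cannot be basic with [k] derived in isolation.
The alternation reflects intervocalic voicing: voiceless stops become voiced between vowels. /k/ is underlying.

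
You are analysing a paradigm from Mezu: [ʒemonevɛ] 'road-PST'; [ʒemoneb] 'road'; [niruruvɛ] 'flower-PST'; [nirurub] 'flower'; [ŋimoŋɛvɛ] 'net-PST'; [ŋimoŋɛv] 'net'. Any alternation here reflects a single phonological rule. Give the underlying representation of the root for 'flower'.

The stem for 'flower' ends in [v] in [niruruvɛ] but [b] in [nirurub].
The stem 'net' ([ŋimoŋɛvɛ], [ŋimoŋɛv]) shows [v] unchanged in both environments, so [v] cannot be basic with [b] derived in isolation.
The alternation reflects intervocalic spirantization: voiced stops become fricatives between vowels. /b/ is underlying.

/nirurub/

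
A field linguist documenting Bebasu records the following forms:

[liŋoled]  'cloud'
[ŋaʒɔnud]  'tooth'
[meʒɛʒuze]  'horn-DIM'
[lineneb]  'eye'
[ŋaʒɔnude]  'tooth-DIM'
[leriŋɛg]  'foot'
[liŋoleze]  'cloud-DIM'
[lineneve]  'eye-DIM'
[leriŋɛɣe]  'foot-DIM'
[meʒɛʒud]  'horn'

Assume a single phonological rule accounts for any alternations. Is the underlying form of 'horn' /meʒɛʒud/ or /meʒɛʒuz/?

/meʒɛʒuz/

In [meʒɛʒud] and [meʒɛʒuze] the final segment of 'horn' alternates: [d] ~ [z].
If /d/ were underlying and a rule turned it into [z] before the DIM suffix, 'tooth' would also alternate; but it has [d] in both [ŋaʒɔnud] and [ŋaʒɔnude].
The underlying segment must be /z/; voiced fricatives become stops word-finally, yielding [d] there.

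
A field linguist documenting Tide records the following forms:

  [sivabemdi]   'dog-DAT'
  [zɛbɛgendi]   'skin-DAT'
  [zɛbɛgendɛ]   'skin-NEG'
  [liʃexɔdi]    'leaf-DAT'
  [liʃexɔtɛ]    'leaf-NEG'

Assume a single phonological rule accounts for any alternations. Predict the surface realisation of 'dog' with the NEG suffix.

The NEG suffix surfaces as [-dɛ] and [-tɛ], depending on the final segment of the stem.
By contrast the DAT suffix keeps its initial [d] throughout — that segment must be underlying.
So the underlying form is /-tɛ/, and voiceless stops become voiced after a nasal.
After 'dog', which ends in a nasal, the suffix surfaces as [-dɛ], giving [sivabemdɛ].

[sivabemdɛ]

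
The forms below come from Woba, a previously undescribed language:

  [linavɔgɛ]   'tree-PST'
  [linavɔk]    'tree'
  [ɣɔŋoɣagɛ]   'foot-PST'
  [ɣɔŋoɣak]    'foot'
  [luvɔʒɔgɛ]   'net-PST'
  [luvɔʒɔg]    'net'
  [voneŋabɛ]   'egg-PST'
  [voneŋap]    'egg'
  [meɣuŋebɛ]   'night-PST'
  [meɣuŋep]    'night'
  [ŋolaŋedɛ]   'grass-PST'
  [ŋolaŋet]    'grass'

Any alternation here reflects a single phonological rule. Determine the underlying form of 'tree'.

In [linavɔgɛ] and [linavɔk] the final segment of 'tree' alternates: [g] ~ [k].
If /g/ were underlying and a rule turned it into [k] in isolation, 'net' would also alternate; but it has [g] in both [luvɔʒɔgɛ] and [luvɔʒɔg].
The underlying segment must be /k/; voiceless stops become voiced between vowels, yielding [g] there.
So 'tree' = /linavɔk/.

/linavɔk/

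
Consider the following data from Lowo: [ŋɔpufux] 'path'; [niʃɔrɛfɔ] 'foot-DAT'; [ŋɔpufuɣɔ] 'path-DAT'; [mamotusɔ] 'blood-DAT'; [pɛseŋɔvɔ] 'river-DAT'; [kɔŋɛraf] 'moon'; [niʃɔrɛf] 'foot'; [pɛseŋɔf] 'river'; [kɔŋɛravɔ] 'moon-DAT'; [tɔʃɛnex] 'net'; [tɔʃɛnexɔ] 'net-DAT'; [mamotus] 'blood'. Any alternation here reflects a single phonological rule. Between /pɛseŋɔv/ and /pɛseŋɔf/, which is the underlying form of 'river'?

/pɛseŋɔv/

'river' shows [v] ~ [f] at the end of the stem ([pɛseŋɔvɔ] vs [pɛseŋɔf]).
If /f/ were underlying and a rule turned it into [v] before the DAT suffix, 'foot' would also alternate; but it has [f] in both [niʃɔrɛfɔ] and [niʃɔrɛf].
Therefore /v/ is basic and [f] is derived by word-final obstruent devoicing (voiced obstruents become voiceless word-finally).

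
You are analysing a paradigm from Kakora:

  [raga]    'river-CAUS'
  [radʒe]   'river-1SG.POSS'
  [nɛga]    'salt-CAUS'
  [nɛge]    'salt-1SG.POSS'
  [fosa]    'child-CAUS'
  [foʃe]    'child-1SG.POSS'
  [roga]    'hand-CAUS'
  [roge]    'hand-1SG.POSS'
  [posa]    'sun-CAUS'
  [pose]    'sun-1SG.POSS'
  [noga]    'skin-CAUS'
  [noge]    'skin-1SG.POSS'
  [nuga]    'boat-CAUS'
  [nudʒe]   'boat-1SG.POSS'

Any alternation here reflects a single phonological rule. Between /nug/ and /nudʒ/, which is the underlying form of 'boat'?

/nudʒ/

'boat' shows [g] ~ [dʒ] at the end of the stem ([nuga] vs [nudʒe]).
Compare 'hand', with invariant [g] in [roga] and [roge]: an analysis with underlying /g/ and a rule producing [dʒ] before the 1SG.POSS suffix would wrongly predict alternation here too.
Therefore /dʒ/ is basic and [g] is derived by depalatalization (palato-alveolar /dʒ/ and /ʃ/ become [g] and [s] when no front vowel follows).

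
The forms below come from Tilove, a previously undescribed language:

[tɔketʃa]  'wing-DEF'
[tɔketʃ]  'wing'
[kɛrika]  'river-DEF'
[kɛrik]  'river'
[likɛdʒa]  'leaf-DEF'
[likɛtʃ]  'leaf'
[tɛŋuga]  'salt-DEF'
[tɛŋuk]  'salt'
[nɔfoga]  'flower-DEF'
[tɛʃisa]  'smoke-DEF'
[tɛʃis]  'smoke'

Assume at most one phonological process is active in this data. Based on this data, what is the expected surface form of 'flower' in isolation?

In [tɛŋuga] and [tɛŋuk] the final segment of 'salt' alternates: [g] ~ [k].
But 'river' keeps [k] in both environments ([kɛrika], [kɛrik]), so there is no rule changing /k/ to [g] before the DEF suffix.
The alternation reflects word-final obstruent devoicing: voiced obstruents become voiceless word-finally. /g/ is underlying.
From [nɔfoga] the stem 'flower' is /nɔfog/; word-finally this yields [nɔfok].

[nɔfok]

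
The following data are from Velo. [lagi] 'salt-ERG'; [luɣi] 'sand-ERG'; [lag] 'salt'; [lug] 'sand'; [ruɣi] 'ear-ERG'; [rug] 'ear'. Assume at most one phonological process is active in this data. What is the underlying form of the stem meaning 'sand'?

The stem for 'sand' ends in [g] in [lug] but [ɣ] in [luɣi].
Compare 'salt', with invariant [g] in [lag] and [lagi]: an analysis with underlying /g/ and a rule producing [ɣ] before the ERG suffix would wrongly predict alternation here too.
Therefore /ɣ/ is basic and [g] is derived by word-final hardening (voiced fricatives become stops word-finally).
So 'sand' = /luɣ/.

/luɣ/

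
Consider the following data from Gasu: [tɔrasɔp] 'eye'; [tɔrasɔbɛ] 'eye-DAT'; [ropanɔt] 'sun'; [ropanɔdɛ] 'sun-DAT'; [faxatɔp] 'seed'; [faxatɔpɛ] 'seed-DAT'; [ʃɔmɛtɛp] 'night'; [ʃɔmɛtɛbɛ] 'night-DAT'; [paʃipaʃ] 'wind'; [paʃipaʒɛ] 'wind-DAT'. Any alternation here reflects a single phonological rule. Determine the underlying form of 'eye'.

/tɔrasɔb/

The root 'eye' surfaces as [tɔrasɔp] and [tɔrasɔbɛ], with a stem-final [p] ~ [b] alternation.
But 'seed' keeps [p] in both environments ([faxatɔp], [faxatɔpɛ]), so there is no rule changing /p/ to [b] before the DAT suffix.
Therefore /b/ is basic and [p] is derived by word-final obstruent devoicing (voiced obstruents become voiceless word-finally).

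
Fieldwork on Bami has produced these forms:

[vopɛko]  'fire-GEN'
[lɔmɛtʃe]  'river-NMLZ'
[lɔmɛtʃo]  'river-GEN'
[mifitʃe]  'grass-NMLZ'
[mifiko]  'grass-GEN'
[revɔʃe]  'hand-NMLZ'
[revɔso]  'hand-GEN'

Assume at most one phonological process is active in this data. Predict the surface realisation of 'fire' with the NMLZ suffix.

[vopɛtʃe]

The root 'grass' surfaces as [mifitʃe] and [mifiko], with a stem-final [tʃ] ~ [k] alternation.
If /tʃ/ were underlying and a rule turned it into [k] before the GEN suffix, 'river' would also alternate; but it has [tʃ] in both [lɔmɛtʃe] and [lɔmɛtʃo].
So /k/ is underlying, and a rule of palatalization before a front vowel — /k/ and /s/ become palato-alveolar [tʃ] and [ʃ] before a front vowel — gives [tʃ].
The one attested form of 'fire', [vopɛko], shows underlying /vopɛk/. Applying the same rule before a front vowel gives [vopɛtʃe].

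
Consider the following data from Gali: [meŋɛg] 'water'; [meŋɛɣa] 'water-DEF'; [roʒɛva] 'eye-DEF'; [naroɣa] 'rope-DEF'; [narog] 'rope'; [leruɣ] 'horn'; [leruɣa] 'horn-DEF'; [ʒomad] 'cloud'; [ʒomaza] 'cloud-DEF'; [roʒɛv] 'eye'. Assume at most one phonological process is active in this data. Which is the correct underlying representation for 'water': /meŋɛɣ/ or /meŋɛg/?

/meŋɛg/

The stem for 'water' ends in [g] in [meŋɛg] but [ɣ] in [meŋɛɣa].
But 'horn' keeps [ɣ] in both environments ([leruɣ], [leruɣa]), so there is no rule changing /ɣ/ to [g] in isolation.
Therefore /g/ is basic and [ɣ] is derived by intervocalic spirantization (voiced stops become fricatives between vowels).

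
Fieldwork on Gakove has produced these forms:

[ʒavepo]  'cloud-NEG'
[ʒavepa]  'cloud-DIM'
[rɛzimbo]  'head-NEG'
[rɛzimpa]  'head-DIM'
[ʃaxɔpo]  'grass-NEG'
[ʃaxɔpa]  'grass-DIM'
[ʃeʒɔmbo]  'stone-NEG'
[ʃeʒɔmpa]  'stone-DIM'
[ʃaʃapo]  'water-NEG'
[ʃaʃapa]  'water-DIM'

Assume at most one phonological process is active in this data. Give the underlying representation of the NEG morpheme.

/-bo/

The NEG morpheme has two allomorphs, [-bo] and [-po].
The DIM suffix, which begins with [p], is invariant after every stem; so [p] is not altered by any rule here.
So the underlying form is /-bo/, and voiced stops become voiceless after a vowel.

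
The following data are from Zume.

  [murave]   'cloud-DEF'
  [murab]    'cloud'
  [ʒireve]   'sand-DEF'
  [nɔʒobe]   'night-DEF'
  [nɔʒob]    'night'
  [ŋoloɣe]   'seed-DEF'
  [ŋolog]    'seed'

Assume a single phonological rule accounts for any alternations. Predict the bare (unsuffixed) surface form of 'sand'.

The root 'cloud' surfaces as [murave] and [murab], with a stem-final [v] ~ [b] alternation.
But 'night' keeps [b] in both environments ([nɔʒobe], [nɔʒob]), so there is no rule changing /b/ to [v] before the DEF suffix.
The alternation reflects word-final hardening: voiced fricatives become stops word-finally. /v/ is underlying.
The one attested form of 'sand', [ʒireve], shows underlying /ʒirev/. Applying the same rule word-finally gives [ʒireb].

[ʒireb]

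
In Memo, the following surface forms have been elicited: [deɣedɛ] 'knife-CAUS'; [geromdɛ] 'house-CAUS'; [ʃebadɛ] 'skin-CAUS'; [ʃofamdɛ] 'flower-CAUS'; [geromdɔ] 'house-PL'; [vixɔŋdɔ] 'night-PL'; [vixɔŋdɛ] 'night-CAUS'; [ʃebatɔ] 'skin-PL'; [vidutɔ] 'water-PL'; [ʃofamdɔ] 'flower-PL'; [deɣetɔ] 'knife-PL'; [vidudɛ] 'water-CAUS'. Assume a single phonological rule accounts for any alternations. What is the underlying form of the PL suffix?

/-tɔ/

The PL morpheme has two allomorphs, [-dɔ] and [-tɔ].
By contrast the CAUS suffix keeps its initial [d] throughout — that segment must be underlying.
So the underlying form is /-tɔ/, and voiceless stops become voiced after a nasal.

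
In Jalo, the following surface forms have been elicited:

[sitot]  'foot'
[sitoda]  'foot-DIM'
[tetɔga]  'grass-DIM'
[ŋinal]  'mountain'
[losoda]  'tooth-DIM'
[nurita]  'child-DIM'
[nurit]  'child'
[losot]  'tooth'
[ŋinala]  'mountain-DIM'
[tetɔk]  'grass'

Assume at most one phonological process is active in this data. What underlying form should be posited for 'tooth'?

/losod/

'tooth' shows [t] ~ [d] at the end of the stem ([losot] vs [losoda]).
Compare 'child', with invariant [t] in [nurit] and [nurita]: an analysis with underlying /t/ and a rule producing [d] before the DIM suffix would wrongly predict alternation here too.
The alternation reflects word-final obstruent devoicing: voiced obstruents become voiceless word-finally. /d/ is underlying.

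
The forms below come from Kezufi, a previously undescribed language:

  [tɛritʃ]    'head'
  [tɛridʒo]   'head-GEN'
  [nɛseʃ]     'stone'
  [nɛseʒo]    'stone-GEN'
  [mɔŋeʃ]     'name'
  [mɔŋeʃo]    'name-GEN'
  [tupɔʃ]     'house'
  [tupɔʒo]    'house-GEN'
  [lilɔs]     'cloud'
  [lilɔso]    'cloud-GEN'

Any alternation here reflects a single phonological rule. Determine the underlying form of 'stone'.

/nɛseʒ/

In [nɛseʃ] and [nɛseʒo] the final segment of 'stone' alternates: [ʃ] ~ [ʒ].
If /ʃ/ were underlying and a rule turned it into [ʒ] before the GEN suffix, 'name' would also alternate; but it has [ʃ] in both [mɔŋeʃ] and [mɔŋeʃo].
So /ʒ/ is underlying, and a rule of word-final obstruent devoicing — voiced obstruents become voiceless word-finally — gives [ʃ].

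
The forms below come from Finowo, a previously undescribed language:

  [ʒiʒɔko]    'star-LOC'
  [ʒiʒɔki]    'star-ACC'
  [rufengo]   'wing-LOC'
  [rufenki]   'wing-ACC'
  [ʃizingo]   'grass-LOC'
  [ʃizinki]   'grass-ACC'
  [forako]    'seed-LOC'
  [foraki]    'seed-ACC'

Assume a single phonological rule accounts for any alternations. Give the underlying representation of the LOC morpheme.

/-go/

The LOC morpheme has two allomorphs, [-go] and [-ko].
By contrast the ACC suffix keeps its initial [k] throughout — that segment must be underlying.
So the underlying form is /-go/, and voiced stops become voiceless after a vowel.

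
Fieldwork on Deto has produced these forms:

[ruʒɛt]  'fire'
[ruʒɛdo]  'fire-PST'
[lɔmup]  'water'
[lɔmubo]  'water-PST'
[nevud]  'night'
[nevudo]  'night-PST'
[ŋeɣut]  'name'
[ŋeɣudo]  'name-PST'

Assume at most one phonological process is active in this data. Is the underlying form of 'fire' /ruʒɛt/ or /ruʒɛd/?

The stem for 'fire' ends in [t] in [ruʒɛt] but [d] in [ruʒɛdo].
The stem 'night' ([nevud], [nevudo]) shows [d] unchanged in both environments, so [d] cannot be basic with [t] derived in isolation.
Therefore /t/ is basic and [d] is derived by intervocalic voicing (voiceless stops become voiced between vowels).

/ruʒɛt/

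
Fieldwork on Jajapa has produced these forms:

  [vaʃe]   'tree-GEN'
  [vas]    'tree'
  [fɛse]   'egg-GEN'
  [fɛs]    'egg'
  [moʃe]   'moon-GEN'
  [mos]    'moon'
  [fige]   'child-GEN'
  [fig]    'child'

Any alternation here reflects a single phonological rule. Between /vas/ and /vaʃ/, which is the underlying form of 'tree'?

/vaʃ/

The stem for 'tree' ends in [ʃ] in [vaʃe] but [s] in [vas].
But 'egg' keeps [s] in both environments ([fɛse], [fɛs]), so there is no rule changing /s/ to [ʃ] before the GEN suffix.
The alternation reflects depalatalization: palato-alveolar /ʃ/ becomes [s] when no front vowel follows. /ʃ/ is underlying.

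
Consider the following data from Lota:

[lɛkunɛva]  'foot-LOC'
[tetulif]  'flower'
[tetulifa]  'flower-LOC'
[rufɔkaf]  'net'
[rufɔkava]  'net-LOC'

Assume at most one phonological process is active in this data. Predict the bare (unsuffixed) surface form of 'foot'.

[lɛkunɛf]

In [rufɔkaf] and [rufɔkava] the final segment of 'net' alternates: [f] ~ [v].
But 'flower' keeps [f] in both environments ([tetulif], [tetulifa]), so there is no rule changing /f/ to [v] before the LOC suffix.
So /v/ is underlying, and a rule of word-final obstruent devoicing — voiced obstruents become voiceless word-finally — gives [f].
The one attested form of 'foot', [lɛkunɛva], shows underlying /lɛkunɛv/. Applying the same rule word-finally gives [lɛkunɛf].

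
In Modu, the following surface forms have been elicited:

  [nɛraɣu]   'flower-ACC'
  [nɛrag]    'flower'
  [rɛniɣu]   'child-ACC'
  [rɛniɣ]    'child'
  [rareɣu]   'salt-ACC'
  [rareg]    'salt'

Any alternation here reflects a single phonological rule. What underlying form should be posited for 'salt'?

The root 'salt' surfaces as [rareɣu] and [rareg], with a stem-final [ɣ] ~ [g] alternation.
The stem 'child' ([rɛniɣu], [rɛniɣ]) shows [ɣ] unchanged in both environments, so [ɣ] cannot be basic with [g] derived in isolation.
The alternation reflects intervocalic spirantization: voiced stops become fricatives between vowels. /g/ is underlying.

/rareg/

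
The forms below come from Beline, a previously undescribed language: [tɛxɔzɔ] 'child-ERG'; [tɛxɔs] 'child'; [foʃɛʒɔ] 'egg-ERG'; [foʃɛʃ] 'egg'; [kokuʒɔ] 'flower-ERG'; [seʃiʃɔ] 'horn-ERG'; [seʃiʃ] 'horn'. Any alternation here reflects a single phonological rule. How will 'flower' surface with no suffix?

The root 'egg' surfaces as [foʃɛʒɔ] and [foʃɛʃ], with a stem-final [ʒ] ~ [ʃ] alternation.
But 'horn' keeps [ʃ] in both environments ([seʃiʃɔ], [seʃiʃ]), so there is no rule changing /ʃ/ to [ʒ] before the ERG suffix.
The alternation reflects word-final obstruent devoicing: voiced obstruents become voiceless word-finally. /ʒ/ is underlying.
From [kokuʒɔ] the stem 'flower' is /kokuʒ/; word-finally this yields [kokuʃ].

[kokuʃ]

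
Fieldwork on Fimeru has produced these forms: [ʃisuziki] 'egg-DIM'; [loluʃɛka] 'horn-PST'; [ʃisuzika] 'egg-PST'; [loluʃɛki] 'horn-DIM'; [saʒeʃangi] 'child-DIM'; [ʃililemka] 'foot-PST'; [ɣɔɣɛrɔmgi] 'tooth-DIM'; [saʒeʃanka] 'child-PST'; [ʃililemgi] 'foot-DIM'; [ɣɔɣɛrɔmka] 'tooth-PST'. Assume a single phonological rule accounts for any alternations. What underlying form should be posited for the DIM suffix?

/-gi/

The DIM morpheme has two allomorphs, [-gi] and [-ki].
The PST suffix, which begins with [k], is invariant after every stem; so [k] is not altered by any rule here.
So the underlying form is /-gi/, and voiced stops become voiceless after a vowel.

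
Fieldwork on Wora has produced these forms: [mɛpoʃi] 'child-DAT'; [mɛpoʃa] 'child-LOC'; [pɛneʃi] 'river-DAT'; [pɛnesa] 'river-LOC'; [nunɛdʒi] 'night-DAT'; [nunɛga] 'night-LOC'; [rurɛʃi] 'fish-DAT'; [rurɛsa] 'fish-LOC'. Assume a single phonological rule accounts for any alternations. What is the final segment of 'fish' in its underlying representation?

/s/

The stem for 'fish' ends in [ʃ] in [rurɛʃi] but [s] in [rurɛsa].
Compare 'child', with invariant [ʃ] in [mɛpoʃi] and [mɛpoʃa]: an analysis with underlying /ʃ/ and a rule producing [s] before the LOC suffix would wrongly predict alternation here too.
So /s/ is underlying, and a rule of palatalization before a front vowel — /g/ and /s/ become palato-alveolar [dʒ] and [ʃ] before a front vowel — gives [ʃ].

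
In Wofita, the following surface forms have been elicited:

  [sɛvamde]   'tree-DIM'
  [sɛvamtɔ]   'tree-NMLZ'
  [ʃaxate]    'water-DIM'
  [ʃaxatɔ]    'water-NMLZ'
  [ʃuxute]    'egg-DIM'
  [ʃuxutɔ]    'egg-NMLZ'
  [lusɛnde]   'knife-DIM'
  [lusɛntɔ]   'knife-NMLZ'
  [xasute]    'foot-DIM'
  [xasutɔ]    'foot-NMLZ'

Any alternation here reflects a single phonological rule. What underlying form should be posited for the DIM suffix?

/-de/

The DIM suffix surfaces as [-de] and [-te], depending on the final segment of the stem.
By contrast the NMLZ suffix keeps its initial [t] throughout — that segment must be underlying.
So the underlying form is /-de/, and voiced stops become voiceless after a vowel.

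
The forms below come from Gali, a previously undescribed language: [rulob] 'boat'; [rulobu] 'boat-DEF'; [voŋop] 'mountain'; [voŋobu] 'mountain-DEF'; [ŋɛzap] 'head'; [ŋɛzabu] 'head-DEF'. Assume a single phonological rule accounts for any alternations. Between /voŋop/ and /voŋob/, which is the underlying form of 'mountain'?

The stem for 'mountain' ends in [p] in [voŋop] but [b] in [voŋobu].
The stem 'boat' ([rulob], [rulobu]) shows [b] unchanged in both environments, so [b] cannot be basic with [p] derived in isolation.
The alternation reflects intervocalic voicing: voiceless stops become voiced between vowels. /p/ is underlying.

/voŋop/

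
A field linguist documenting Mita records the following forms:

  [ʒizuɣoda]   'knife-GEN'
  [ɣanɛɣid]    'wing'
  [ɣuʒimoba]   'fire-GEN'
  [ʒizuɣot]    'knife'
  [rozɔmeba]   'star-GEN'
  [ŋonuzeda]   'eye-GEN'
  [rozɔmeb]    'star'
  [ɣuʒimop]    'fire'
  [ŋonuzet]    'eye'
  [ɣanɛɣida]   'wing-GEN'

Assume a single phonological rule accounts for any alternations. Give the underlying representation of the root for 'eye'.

In [ŋonuzeda] and [ŋonuzet] the final segment of 'eye' alternates: [d] ~ [t].
But 'wing' keeps [d] in both environments ([ɣanɛɣida], [ɣanɛɣid]), so there is no rule changing /d/ to [t] in isolation.
The alternation reflects intervocalic voicing: voiceless stops become voiced between vowels. /t/ is underlying.
Hence 'eye' is /ŋonuzet/ underlyingly.

/ŋonuzet/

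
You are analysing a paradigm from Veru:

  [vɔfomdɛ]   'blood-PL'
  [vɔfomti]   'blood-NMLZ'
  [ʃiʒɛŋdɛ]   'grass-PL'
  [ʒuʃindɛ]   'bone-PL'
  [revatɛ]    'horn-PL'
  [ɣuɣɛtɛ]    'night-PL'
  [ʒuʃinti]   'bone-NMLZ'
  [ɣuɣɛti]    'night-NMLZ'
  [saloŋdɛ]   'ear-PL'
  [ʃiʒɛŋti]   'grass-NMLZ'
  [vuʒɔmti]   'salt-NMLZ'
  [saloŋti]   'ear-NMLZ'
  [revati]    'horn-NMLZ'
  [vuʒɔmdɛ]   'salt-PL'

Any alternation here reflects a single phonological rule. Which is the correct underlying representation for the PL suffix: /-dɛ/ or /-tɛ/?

The PL morpheme has two allomorphs, [-dɛ] and [-tɛ].
The NMLZ suffix, which begins with [t], is invariant after every stem; so [t] is not altered by any rule here.
The PL suffix is therefore /-dɛ/ underlyingly, with post-vocalic devoicing: voiced stops become voiceless after a vowel.

/-dɛ/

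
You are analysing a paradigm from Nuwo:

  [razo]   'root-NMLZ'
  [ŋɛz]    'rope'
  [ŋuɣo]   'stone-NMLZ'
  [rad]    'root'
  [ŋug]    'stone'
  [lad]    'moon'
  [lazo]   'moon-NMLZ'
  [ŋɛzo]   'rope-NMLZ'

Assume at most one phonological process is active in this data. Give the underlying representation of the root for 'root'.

The stem for 'root' ends in [z] in [razo] but [d] in [rad].
If /z/ were underlying and a rule turned it into [d] in isolation, 'rope' would also alternate; but it has [z] in both [ŋɛzo] and [ŋɛz].
The alternation reflects intervocalic spirantization: voiced stops become fricatives between vowels. /d/ is underlying.

/rad/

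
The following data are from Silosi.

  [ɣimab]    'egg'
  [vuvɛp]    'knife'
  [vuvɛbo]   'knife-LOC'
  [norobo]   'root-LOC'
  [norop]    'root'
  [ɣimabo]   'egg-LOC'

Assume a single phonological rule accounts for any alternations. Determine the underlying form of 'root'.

/norop/

In [norop] and [norobo] the final segment of 'root' alternates: [p] ~ [b].
But 'egg' keeps [b] in both environments ([ɣimab], [ɣimabo]), so there is no rule changing /b/ to [p] in isolation.
So /p/ is underlying, and a rule of intervocalic voicing — voiceless stops become voiced between vowels — gives [b].
The underlying form of 'root' is therefore /norop/.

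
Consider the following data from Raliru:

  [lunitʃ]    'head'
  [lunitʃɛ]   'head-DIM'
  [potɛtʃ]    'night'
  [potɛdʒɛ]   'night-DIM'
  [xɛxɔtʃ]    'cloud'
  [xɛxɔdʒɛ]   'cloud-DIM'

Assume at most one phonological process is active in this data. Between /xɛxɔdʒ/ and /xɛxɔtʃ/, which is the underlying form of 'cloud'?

The stem for 'cloud' ends in [tʃ] in [xɛxɔtʃ] but [dʒ] in [xɛxɔdʒɛ].
But 'head' keeps [tʃ] in both environments ([lunitʃ], [lunitʃɛ]), so there is no rule changing /tʃ/ to [dʒ] before the DIM suffix.
Therefore /dʒ/ is basic and [tʃ] is derived by word-final obstruent devoicing (voiced obstruents become voiceless word-finally).

/xɛxɔdʒ/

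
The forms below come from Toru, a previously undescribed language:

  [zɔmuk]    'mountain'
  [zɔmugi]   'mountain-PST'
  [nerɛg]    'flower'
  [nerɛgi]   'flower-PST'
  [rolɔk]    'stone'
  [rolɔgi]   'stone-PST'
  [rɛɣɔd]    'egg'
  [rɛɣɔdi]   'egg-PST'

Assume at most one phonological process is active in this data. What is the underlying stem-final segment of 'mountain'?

/k/

The stem for 'mountain' ends in [k] in [zɔmuk] but [g] in [zɔmugi].
Compare 'flower', with invariant [g] in [nerɛg] and [nerɛgi]: an analysis with underlying /g/ and a rule producing [k] in isolation would wrongly predict alternation here too.
The underlying segment must be /k/; voiceless stops become voiced between vowels, yielding [g] there.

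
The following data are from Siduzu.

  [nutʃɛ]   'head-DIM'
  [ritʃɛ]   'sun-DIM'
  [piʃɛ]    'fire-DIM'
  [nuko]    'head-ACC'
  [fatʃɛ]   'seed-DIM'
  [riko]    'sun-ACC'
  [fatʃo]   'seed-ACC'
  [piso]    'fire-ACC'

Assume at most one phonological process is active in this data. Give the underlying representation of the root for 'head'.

'head' shows [tʃ] ~ [k] at the end of the stem ([nutʃɛ] vs [nuko]).
If /tʃ/ were underlying and a rule turned it into [k] before the ACC suffix, 'seed' would also alternate; but it has [tʃ] in both [fatʃɛ] and [fatʃo].
The underlying segment must be /k/; /k/ and /s/ become palato-alveolar [tʃ] and [ʃ] before a front vowel, yielding [tʃ] there.

/nuk/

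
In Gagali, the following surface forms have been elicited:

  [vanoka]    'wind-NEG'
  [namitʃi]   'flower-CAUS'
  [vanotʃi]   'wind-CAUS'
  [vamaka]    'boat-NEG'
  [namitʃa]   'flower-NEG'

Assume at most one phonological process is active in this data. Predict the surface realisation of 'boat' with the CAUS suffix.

'wind' shows [k] ~ [tʃ] at the end of the stem ([vanoka] vs [vanotʃi]).
But 'flower' keeps [tʃ] in both environments ([namitʃa], [namitʃi]), so there is no rule changing /tʃ/ to [k] before the NEG suffix.
So /k/ is underlying, and a rule of palatalization before a front vowel — /k/ becomes palato-alveolar [tʃ] before a front vowel — gives [tʃ].
From [vamaka] the stem 'boat' is /vamak/; before a front vowel this yields [vamatʃi].

[vamatʃi]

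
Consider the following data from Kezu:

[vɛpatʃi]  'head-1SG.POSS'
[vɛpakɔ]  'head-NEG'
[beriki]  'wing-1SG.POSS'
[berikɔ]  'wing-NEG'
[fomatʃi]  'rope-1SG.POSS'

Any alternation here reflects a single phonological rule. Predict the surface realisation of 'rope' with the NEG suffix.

The stem for 'head' ends in [tʃ] in [vɛpatʃi] but [k] in [vɛpakɔ].
Compare 'wing', with invariant [k] in [beriki] and [berikɔ]: an analysis with underlying /k/ and a rule producing [tʃ] before the 1SG.POSS suffix would wrongly predict alternation here too.
The underlying segment must be /tʃ/; palato-alveolar /tʃ/ becomes [k] when no front vowel follows, yielding [k] there.
The one attested form of 'rope', [fomatʃi], shows underlying /fomatʃ/. Applying the same rule when no front vowel follows gives [fomakɔ].

[fomakɔ]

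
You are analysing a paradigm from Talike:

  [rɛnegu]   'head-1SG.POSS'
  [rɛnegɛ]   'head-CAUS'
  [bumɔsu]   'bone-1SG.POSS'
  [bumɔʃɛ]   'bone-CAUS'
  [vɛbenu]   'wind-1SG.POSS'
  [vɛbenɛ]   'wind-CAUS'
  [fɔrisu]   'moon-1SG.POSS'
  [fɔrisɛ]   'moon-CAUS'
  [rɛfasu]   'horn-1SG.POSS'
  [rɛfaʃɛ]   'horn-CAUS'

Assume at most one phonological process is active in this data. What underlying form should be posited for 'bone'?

In [bumɔsu] and [bumɔʃɛ] the final segment of 'bone' alternates: [s] ~ [ʃ].
If /s/ were underlying and a rule turned it into [ʃ] before the CAUS suffix, 'moon' would also alternate; but it has [s] in both [fɔrisu] and [fɔrisɛ].
The underlying segment must be /ʃ/; palato-alveolar /ʃ/ becomes [s] when no front vowel follows, yielding [s] there.
The underlying form of 'bone' is therefore /bumɔʃ/.

/bumɔʃ/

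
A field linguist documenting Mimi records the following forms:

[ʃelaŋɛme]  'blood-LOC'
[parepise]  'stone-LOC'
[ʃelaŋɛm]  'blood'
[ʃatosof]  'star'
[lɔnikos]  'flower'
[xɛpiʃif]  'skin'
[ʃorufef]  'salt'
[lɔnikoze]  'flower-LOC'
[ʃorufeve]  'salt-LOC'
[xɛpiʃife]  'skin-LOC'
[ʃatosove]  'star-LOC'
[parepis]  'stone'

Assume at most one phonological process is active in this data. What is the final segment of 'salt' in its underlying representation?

The stem for 'salt' ends in [v] in [ʃorufeve] but [f] in [ʃorufef].
The stem 'skin' ([xɛpiʃife], [xɛpiʃif]) shows [f] unchanged in both environments, so [f] cannot be basic with [v] derived before the LOC suffix.
So /v/ is underlying, and a rule of word-final obstruent devoicing — voiced obstruents become voiceless word-finally — gives [f].

/v/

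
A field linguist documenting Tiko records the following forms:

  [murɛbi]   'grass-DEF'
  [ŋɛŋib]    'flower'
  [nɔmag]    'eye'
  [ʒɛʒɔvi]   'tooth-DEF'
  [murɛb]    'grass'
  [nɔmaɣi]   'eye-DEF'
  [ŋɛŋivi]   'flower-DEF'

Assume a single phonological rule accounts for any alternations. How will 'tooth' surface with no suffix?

[ʒɛʒɔb]

In [ŋɛŋivi] and [ŋɛŋib] the final segment of 'flower' alternates: [v] ~ [b].
The stem 'grass' ([murɛbi], [murɛb]) shows [b] unchanged in both environments, so [b] cannot be basic with [v] derived before the DEF suffix.
So /v/ is underlying, and a rule of word-final hardening — voiced fricatives become stops word-finally — gives [b].
From [ʒɛʒɔvi] the stem 'tooth' is /ʒɛʒɔv/; word-finally this yields [ʒɛʒɔb].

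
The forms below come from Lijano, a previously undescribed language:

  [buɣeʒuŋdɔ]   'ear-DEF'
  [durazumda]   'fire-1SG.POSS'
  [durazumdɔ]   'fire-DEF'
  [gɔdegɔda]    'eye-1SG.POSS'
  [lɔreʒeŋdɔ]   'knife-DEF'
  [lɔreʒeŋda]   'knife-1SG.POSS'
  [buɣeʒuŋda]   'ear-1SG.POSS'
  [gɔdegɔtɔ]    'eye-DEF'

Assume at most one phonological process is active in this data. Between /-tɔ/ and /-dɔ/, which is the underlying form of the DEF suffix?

/-tɔ/

The DEF suffix surfaces as [-dɔ] and [-tɔ], depending on the final segment of the stem.
The 1SG.POSS suffix, which begins with [d], is invariant after every stem; so [d] is not altered by any rule here.
The DEF suffix is therefore /-tɔ/ underlyingly, with post-nasal voicing: voiceless stops become voiced after a nasal.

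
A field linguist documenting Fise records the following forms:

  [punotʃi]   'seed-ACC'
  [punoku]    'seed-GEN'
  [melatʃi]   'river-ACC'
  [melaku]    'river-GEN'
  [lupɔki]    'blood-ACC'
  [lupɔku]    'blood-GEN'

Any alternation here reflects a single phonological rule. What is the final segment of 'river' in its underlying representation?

In [melatʃi] and [melaku] the final segment of 'river' alternates: [tʃ] ~ [k].
But 'blood' keeps [k] in both environments ([lupɔki], [lupɔku]), so there is no rule changing /k/ to [tʃ] before the ACC suffix.
The underlying segment must be /tʃ/; palato-alveolar /tʃ/ becomes [k] when no front vowel follows, yielding [k] there.

/tʃ/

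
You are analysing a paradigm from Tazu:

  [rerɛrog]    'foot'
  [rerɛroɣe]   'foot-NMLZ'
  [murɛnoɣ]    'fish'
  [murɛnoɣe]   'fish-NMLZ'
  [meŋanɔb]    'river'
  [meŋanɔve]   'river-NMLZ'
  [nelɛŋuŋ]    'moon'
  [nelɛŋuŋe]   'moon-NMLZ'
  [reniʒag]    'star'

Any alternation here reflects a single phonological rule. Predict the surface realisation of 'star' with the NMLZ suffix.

[reniʒaɣe]

The root 'foot' surfaces as [rerɛrog] and [rerɛroɣe], with a stem-final [g] ~ [ɣ] alternation.
If /ɣ/ were underlying and a rule turned it into [g] in isolation, 'fish' would also alternate; but it has [ɣ] in both [murɛnoɣ] and [murɛnoɣe].
Therefore /g/ is basic and [ɣ] is derived by intervocalic spirantization (voiced stops become fricatives between vowels).
The one attested form of 'star', [reniʒag], shows underlying /reniʒag/. Applying the same rule between vowels gives [reniʒaɣe].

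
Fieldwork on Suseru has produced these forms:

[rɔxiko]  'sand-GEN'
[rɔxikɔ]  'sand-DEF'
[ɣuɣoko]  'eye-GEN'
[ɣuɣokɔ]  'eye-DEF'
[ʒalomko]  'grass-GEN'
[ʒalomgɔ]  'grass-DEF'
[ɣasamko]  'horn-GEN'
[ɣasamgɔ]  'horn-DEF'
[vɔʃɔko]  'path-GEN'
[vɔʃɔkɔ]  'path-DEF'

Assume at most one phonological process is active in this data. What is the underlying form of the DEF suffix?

The DEF suffix surfaces as [-gɔ] and [-kɔ], depending on the final segment of the stem.
The GEN suffix, which begins with [k], is invariant after every stem; so [k] is not altered by any rule here.
So the underlying form is /-gɔ/, and voiced stops become voiceless after a vowel.

/-gɔ/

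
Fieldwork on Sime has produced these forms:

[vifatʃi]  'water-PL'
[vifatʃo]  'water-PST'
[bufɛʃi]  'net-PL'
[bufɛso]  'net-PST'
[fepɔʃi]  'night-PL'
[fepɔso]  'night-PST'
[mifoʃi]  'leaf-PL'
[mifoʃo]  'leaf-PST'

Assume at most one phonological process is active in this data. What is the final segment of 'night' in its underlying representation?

In [fepɔʃi] and [fepɔso] the final segment of 'night' alternates: [ʃ] ~ [s].
But 'leaf' keeps [ʃ] in both environments ([mifoʃi], [mifoʃo]), so there is no rule changing /ʃ/ to [s] before the PST suffix.
Therefore /s/ is basic and [ʃ] is derived by palatalization before a front vowel (/s/ becomes palato-alveolar [ʃ] before a front vowel).

/s/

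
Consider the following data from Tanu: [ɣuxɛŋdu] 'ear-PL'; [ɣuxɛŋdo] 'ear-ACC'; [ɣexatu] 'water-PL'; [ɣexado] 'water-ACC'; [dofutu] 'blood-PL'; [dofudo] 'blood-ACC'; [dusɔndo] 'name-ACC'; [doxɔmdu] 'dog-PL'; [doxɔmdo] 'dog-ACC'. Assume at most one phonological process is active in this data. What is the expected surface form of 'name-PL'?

The PL morpheme has two allomorphs, [-du] and [-tu].
By contrast the ACC suffix keeps its initial [d] throughout — that segment must be underlying.
So the underlying form is /-tu/, and voiceless stops become voiced after a nasal.
After 'name', which ends in a nasal, the suffix surfaces as [-du], giving [dusɔndu].

[dusɔndu]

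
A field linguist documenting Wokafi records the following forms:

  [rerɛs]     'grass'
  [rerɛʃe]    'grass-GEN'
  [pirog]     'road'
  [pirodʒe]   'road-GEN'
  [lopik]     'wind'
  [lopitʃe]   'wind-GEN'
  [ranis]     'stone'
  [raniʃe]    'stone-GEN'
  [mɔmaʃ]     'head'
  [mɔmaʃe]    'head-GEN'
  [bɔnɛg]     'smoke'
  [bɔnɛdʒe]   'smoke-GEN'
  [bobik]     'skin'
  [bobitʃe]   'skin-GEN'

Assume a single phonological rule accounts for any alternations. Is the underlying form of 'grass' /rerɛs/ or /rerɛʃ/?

The root 'grass' surfaces as [rerɛs] and [rerɛʃe], with a stem-final [s] ~ [ʃ] alternation.
If /ʃ/ were underlying and a rule turned it into [s] in isolation, 'head' would also alternate; but it has [ʃ] in both [mɔmaʃ] and [mɔmaʃe].
The alternation reflects palatalization before a front vowel: /k/, /g/ and /s/ become palato-alveolar [tʃ], [dʒ] and [ʃ] before a front vowel. /s/ is underlying.

/rerɛs/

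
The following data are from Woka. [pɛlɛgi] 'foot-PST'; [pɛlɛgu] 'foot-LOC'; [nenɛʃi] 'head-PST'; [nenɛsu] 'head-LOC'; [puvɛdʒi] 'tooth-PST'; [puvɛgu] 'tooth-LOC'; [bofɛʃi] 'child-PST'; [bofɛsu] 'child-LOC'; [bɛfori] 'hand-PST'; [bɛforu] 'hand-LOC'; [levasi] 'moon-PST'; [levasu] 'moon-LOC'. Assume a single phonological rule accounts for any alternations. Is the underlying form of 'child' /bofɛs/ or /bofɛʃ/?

The root 'child' surfaces as [bofɛʃi] and [bofɛsu], with a stem-final [ʃ] ~ [s] alternation.
If /s/ were underlying and a rule turned it into [ʃ] before the PST suffix, 'moon' would also alternate; but it has [s] in both [levasi] and [levasu].
The alternation reflects depalatalization: palato-alveolar /dʒ/ and /ʃ/ become [g] and [s] when no front vowel follows. /ʃ/ is underlying.

/bofɛʃ/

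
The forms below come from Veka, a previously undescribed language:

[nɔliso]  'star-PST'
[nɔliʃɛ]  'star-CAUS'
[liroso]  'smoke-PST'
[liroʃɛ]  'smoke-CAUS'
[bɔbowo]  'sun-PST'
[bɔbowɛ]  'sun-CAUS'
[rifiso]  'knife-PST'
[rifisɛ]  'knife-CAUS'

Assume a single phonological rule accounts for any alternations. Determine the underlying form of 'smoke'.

/liroʃ/

In [liroso] and [liroʃɛ] the final segment of 'smoke' alternates: [s] ~ [ʃ].
But 'knife' keeps [s] in both environments ([rifiso], [rifisɛ]), so there is no rule changing /s/ to [ʃ] before the CAUS suffix.
Therefore /ʃ/ is basic and [s] is derived by depalatalization (palato-alveolar /ʃ/ becomes [s] when no front vowel follows).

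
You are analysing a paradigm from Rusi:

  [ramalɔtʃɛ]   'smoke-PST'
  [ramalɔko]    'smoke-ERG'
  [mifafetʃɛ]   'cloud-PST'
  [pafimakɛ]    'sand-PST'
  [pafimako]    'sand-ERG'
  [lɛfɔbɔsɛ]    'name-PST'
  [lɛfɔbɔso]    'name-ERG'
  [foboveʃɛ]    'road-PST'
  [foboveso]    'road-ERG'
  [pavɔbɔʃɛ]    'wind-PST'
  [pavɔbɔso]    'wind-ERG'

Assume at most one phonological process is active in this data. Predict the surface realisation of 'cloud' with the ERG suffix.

In [ramalɔtʃɛ] and [ramalɔko] the final segment of 'smoke' alternates: [tʃ] ~ [k].
But 'sand' keeps [k] in both environments ([pafimakɛ], [pafimako]), so there is no rule changing /k/ to [tʃ] before the PST suffix.
The alternation reflects depalatalization: palato-alveolar /tʃ/ and /ʃ/ become [k] and [s] when no front vowel follows. /tʃ/ is underlying.
From [mifafetʃɛ] the stem 'cloud' is /mifafetʃ/; when no front vowel follows this yields [mifafeko].

[mifafeko]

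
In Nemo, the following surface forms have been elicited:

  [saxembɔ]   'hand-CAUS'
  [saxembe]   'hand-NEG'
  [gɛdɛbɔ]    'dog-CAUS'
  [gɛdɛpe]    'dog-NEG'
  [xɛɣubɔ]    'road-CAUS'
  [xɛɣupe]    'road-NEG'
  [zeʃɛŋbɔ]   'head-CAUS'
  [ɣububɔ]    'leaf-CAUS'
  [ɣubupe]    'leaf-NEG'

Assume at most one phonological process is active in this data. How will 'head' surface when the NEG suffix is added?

[zeʃɛŋbe]

The NEG suffix surfaces as [-be] and [-pe], depending on the final segment of the stem.
By contrast the CAUS suffix keeps its initial [b] throughout — that segment must be underlying.
The NEG suffix is therefore /-pe/ underlyingly, with post-nasal voicing: voiceless stops become voiced after a nasal.
After 'head', which ends in a nasal, the suffix surfaces as [-be], giving [zeʃɛŋbe].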